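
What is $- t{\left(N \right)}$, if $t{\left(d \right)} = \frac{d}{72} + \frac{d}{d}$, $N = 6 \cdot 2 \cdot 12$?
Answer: $-3$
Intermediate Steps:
$N = 144$ ($N = 12 \cdot 12 = 144$)
$t{\left(d \right)} = 1 + \frac{d}{72}$ ($t{\left(d \right)} = d \frac{1}{72} + 1 = \frac{d}{72} + 1 = 1 + \frac{d}{72}$)
$- t{\left(N \right)} = - (1 + \frac{1}{72} \cdot 144) = - (1 + 2) = \left(-1\right) 3 = -3$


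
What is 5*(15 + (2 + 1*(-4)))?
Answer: 65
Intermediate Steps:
5*(15 + (2 + 1*(-4))) = 5*(15 + (2 - 4)) = 5*(15 - 2) = 5*13 = 65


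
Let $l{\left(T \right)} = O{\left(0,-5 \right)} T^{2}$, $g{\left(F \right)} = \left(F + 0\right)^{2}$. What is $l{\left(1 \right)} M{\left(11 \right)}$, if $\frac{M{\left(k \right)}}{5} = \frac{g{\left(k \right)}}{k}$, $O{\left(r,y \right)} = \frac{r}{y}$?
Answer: $0$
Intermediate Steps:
$g{\left(F \right)} = F^{2}$
$l{\left(T \right)} = 0$ ($l{\left(T \right)} = \frac{0}{-5} T^{2} = 0 \left(- \frac{1}{5}\right) T^{2} = 0 T^{2} = 0$)
$M{\left(k \right)} = 5 k$ ($M{\left(k \right)} = 5 \frac{k^{2}}{k} = 5 k$)
$l{\left(1 \right)} M{\left(11 \right)} = 0 \cdot 5 \cdot 11 = 0 \cdot 55 = 0$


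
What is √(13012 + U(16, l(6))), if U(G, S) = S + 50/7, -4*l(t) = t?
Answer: √2551458/14 ≈ 114.09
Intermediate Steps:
l(t) = -t/4
U(G, S) = 50/7 + S (U(G, S) = S + 50*(⅐) = S + 50/7 = 50/7 + S)
√(13012 + U(16, l(6))) = √(13012 + (50/7 - ¼*6)) = √(13012 + (50/7 - 3/2)) = √(13012 + 79/14) = √(182247/14) = √2551458/14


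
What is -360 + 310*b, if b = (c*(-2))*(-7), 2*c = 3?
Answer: 6150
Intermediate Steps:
c = 3/2 (c = (½)*3 = 3/2 ≈ 1.5000)
b = 21 (b = ((3/2)*(-2))*(-7) = -3*(-7) = 21)
-360 + 310*b = -360 + 310*21 = -360 + 6510 = 6150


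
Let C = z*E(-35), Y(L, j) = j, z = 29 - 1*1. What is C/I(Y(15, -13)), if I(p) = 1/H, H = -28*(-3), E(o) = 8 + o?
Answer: -63504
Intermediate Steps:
z = 28 (z = 29 - 1 = 28)
H = 84
I(p) = 1/84
C = -756 (C = 28*(8 - 35) = 28*(-27) = -756)
C/I(Y(15, -13)) = -756/1/84 = -756*84 = -63504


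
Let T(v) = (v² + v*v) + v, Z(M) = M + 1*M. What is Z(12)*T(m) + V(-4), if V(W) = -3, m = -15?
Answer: 10437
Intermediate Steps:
Z(M) = 2*M (Z(M) = M + M = 2*M)
T(v) = v + 2*v² (T(v) = (v² + v²) + v = 2*v² + v = v + 2*v²)
Z(12)*T(m) + V(-4) = (2*12)*(-15*(1 + 2*(-15))) - 3 = 24*(-15*(1 - 30)) - 3 = 24*(-15*(-29)) - 3 = 24*435 - 3 = 10440 - 3 = 10437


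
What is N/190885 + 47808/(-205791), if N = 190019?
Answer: 9992789983/13094138345 ≈ 0.76315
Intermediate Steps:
N/190885 + 47808/(-205791) = 190019/190885 + 47808/(-205791) = 190019*(1/190885) + 47808*(-1/205791) = 190019/190885 - 15936/68597 = 9992789983/13094138345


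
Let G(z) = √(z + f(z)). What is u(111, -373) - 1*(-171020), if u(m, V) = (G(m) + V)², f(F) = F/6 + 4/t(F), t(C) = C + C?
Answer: 68881831/222 - 373*√6383166/111 ≈ 3.0179e+5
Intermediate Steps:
t(C) = 2*C
f(F) = 2/F + F/6 (f(F) = F/6 + 4/((2*F)) = F*(⅙) + 4*(1/(2*F)) = F/6 + 2/F = 2/F + F/6)
G(z) = √(2/z + 7*z/6) (G(z) = √(z + (2/z + z/6)) = √(2/z + 7*z/6))
u(m, V) = (V + √(42*m + 72/m)/6)² (u(m, V) = (√(42*m + 72/m)/6 + V)² = (V + √(42*m + 72/m)/6)²)
u(111, -373) - 1*(-171020) = (6*(-373) + √6*√(7*111 + 12/111))²/36 - 1*(-171020) = (-2238 + √6*√(777 + 12*(1/111)))²/36 + 171020 = (-2238 + √6*√(777 + 4/37))²/36 + 171020 = (-2238 + √6*√(28753/37))²/36 + 171020 = (-2238 + √6*(√1063861/37))²/36 + 171020 = (-2238 + √6383166/37)²/36 + 171020 = 171020 + (-2238 + √6383166/37)²/36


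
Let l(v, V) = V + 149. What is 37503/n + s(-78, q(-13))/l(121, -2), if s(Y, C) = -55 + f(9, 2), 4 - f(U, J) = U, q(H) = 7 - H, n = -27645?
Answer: -796849/451535 ≈ -1.7648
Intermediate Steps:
f(U, J) = 4 - U
s(Y, C) = -60 (s(Y, C) = -55 + (4 - 1*9) = -55 + (4 - 9) = -55 - 5 = -60)
l(v, V) = 149 + V
37503/n + s(-78, q(-13))/l(121, -2) = 37503/(-27645) - 60/(149 - 2) = 37503*(-1/27645) - 60/147 = -12501/9215 - 60*1/147 = -12501/9215 - 20/49 = -796849/451535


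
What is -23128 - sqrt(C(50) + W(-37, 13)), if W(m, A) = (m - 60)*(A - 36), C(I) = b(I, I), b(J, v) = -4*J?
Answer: -23128 - sqrt(2031) ≈ -23173.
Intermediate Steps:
C(I) = -4*I
W(m, A) = (-60 + m)*(-36 + A)
-23128 - sqrt(C(50) + W(-37, 13)) = -23128 - sqrt(-4*50 + (2160 - 60*13 - 36*(-37) + 13*(-37))) = -23128 - sqrt(-200 + (2160 - 780 + 1332 - 481)) = -23128 - sqrt(-200 + 2231) = -23128 - sqrt(2031)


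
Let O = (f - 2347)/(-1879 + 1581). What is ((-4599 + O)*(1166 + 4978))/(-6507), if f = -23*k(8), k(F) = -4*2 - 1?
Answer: 1401202688/323181 ≈ 4335.7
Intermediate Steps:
k(F) = -9 (k(F) = -8 - 1 = -9)
f = 207 (f = -23*(-9) = 207)
O = 1070/149 (O = (207 - 2347)/(-1879 + 1581) = -2140/(-298) = -2140*(-1/298) = 1070/149 ≈ 7.1812)
((-4599 + O)*(1166 + 4978))/(-6507) = ((-4599 + 1070/149)*(1166 + 4978))/(-6507) = -684181/149*6144*(-1/6507) = -4203608064/149*(-1/6507) = 1401202688/323181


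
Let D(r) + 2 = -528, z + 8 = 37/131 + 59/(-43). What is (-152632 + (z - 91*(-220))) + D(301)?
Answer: -750040088/5633 ≈ -1.3315e+5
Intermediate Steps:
z = -51202/5633 (z = -8 + (37/131 + 59/(-43)) = -8 + (37*(1/131) + 59*(-1/43)) = -8 + (37/131 - 59/43) = -8 - 6138/5633 = -51202/5633 ≈ -9.0896)
D(r) = -530 (D(r) = -2 - 528 = -530)
(-152632 + (z - 91*(-220))) + D(301) = (-152632 + (-51202/5633 - 91*(-220))) - 530 = (-152632 + (-51202/5633 + 20020)) - 530 = (-152632 + 112721458/5633) - 530 = -747054598/5633 - 530 = -750040088/5633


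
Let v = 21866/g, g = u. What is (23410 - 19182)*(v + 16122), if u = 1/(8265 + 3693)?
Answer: 1105578663000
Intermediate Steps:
u = 1/11958 ≈ 8.3626e-5
g = 1/11958 ≈ 8.3626e-5
v = 261473628 (v = 21866/(1/11958) = 21866*11958 = 261473628)
(23410 - 19182)*(v + 16122) = (23410 - 19182)*(261473628 + 16122) = 4228*261489750 = 1105578663000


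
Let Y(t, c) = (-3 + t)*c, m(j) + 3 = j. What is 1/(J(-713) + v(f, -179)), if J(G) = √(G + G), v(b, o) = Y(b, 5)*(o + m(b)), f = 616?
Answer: 21455/28539655573 - I*√1426/1769458645526 ≈ 7.5176e-7 - 2.1341e-11*I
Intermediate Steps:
m(j) = -3 + j
Y(t, c) = c*(-3 + t)
v(b, o) = (-15 + 5*b)*(-3 + b + o) (v(b, o) = (5*(-3 + b))*(o + (-3 + b)) = (-15 + 5*b)*(-3 + b + o))
J(G) = √2*√G (J(G) = √(2*G) = √2*√G)
1/(J(-713) + v(f, -179)) = 1/(√2*√(-713) + 5*(-3 + 616)*(-3 + 616 - 179)) = 1/(√2*(I*√713) + 5*613*434) = 1/(I*√1426 + 1330210) = 1/(1330210 + I*√1426)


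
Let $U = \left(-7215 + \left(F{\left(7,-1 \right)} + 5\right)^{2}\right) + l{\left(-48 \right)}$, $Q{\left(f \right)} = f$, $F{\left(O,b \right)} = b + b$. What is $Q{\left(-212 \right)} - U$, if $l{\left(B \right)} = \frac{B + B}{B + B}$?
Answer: $6993$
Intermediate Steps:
$F{\left(O,b \right)} = 2 b$
$l{\left(B \right)} = 1$ ($l{\left(B \right)} = \frac{2 B}{2 B} = 2 B \frac{1}{2 B} = 1$)
$U = -7205$ ($U = \left(-7215 + \left(2 \left(-1\right) + 5\right)^{2}\right) + 1 = \left(-7215 + \left(-2 + 5\right)^{2}\right) + 1 = \left(-7215 + 3^{2}\right) + 1 = \left(-7215 + 9\right) + 1 = -7206 + 1 = -7205$)
$Q{\left(-212 \right)} - U = -212 - -7205 = -212 + 7205 = 6993$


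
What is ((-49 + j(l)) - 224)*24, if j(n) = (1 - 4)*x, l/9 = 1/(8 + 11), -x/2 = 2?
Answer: -6264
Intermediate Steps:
x = -4 (x = -2*2 = -4)
l = 9/19 (l = 9/(8 + 11) = 9/19 ≈ 0.47368)
j(n) = 12 (j(n) = (1 - 4)*(-4) = -3*(-4) = 12)
((-49 + j(l)) - 224)*24 = ((-49 + 12) - 224)*24 = (-37 - 224)*24 = -261*24 = -6264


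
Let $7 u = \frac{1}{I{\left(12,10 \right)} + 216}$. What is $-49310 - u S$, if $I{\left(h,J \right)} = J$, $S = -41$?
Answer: $- \frac{78008379}{1582} \approx -49310.0$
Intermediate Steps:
$u = \frac{1}{1582}$ ($u = \frac{1}{7 \left(10 + 216\right)} = \frac{1}{7 \cdot 226} = \frac{1}{7} \cdot \frac{1}{226} = \frac{1}{1582} \approx 0.00063211$)
$-49310 - u S = -49310 - \frac{1}{1582} \left(-41\right) = -49310 - - \frac{41}{1582} = -49310 + \frac{41}{1582} = - \frac{78008379}{1582}$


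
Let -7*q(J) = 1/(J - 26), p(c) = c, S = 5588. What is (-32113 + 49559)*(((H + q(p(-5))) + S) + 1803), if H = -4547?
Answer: 10766781454/217 ≈ 4.9617e+7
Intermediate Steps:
q(J) = -1/(7*(-26 + J)) (q(J) = -1/(7*(J - 26)) = -1/(7*(-26 + J)))
(-32113 + 49559)*(((H + q(p(-5))) + S) + 1803) = (-32113 + 49559)*(((-4547 - 1/(-182 + 7*(-5))) + 5588) + 1803) = 17446*(((-4547 - 1/(-182 - 35)) + 5588) + 1803) = 17446*(((-4547 - 1/(-217)) + 5588) + 1803) = 17446*(((-4547 - 1*(-1/217)) + 5588) + 1803) = 17446*(((-4547 + 1/217) + 5588) + 1803) = 17446*((-986698/217 + 5588) + 1803) = 17446*(225898/217 + 1803) = 17446*(617149/217) = 10766781454/217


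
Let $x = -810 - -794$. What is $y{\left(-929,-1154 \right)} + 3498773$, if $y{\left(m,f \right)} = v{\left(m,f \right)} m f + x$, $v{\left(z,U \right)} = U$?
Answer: $-1233665407$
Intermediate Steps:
$x = -16$ ($x = -810 + 794 = -16$)
$y{\left(m,f \right)} = -16 + m f^{2}$ ($y{\left(m,f \right)} = f m f - 16 = m f^{2} - 16 = -16 + m f^{2}$)
$y{\left(-929,-1154 \right)} + 3498773 = \left(-16 - 929 \left(-1154\right)^{2}\right) + 3498773 = \left(-16 - 1237164164\right) + 3498773 = -1237164180 + 3498773 = -1233665407$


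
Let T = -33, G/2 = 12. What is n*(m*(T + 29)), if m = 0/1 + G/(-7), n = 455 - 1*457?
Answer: -192/7 ≈ -27.429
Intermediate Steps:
G = 24 (G = 2*12 = 24)
n = -2 (n = 455 - 457 = -2)
m = -24/7 (m = 0/1 + 24/(-7) = 0*1 + 24*(-1/7) = 0 - 24/7 = -24/7 ≈ -3.4286)
n*(m*(T + 29)) = -(-48)*(-33 + 29)/7 = -(-48)*(-4)/7 = -2*96/7 = -192/7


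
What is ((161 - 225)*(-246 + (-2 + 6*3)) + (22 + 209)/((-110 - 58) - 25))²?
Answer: 8069741251441/37249 ≈ 2.1664e+8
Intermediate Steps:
((161 - 225)*(-246 + (-2 + 6*3)) + (22 + 209)/((-110 - 58) - 25))² = (-64*(-246 + (-2 + 18)) + 231/(-168 - 25))² = (-64*(-246 + 16) + 231/(-193))² = (-64*(-230) + 231*(-1/193))² = (14720 - 231/193)² = (2840729/193)² = 8069741251441/37249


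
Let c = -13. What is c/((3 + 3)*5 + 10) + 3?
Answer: 107/40 ≈ 2.6750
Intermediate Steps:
c/((3 + 3)*5 + 10) + 3 = -13/((3 + 3)*5 + 10) + 3 = -13/(6*5 + 10) + 3 = -13/(30 + 10) + 3 = -13/40 + 3 = 107/40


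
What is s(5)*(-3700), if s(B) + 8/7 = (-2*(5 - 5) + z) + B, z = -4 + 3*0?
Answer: 3700/7 ≈ 528.57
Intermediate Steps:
z = -4 (z = -4 + 0 = -4)
s(B) = -36/7 + B (s(B) = -8/7 + ((-2*(5 - 5) - 4) + B) = -8/7 + ((-2*0 - 4) + B) = -8/7 + ((0 - 4) + B) = -8/7 + (-4 + B) = -36/7 + B)
s(5)*(-3700) = (-36/7 + 5)*(-3700) = -⅐*(-3700) = 3700/7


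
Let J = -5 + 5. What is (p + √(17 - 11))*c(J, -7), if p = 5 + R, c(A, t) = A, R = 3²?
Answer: 0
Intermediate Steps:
J = 0
R = 9
p = 14 (p = 5 + 9 = 14)
(p + √(17 - 11))*c(J, -7) = (14 + √(17 - 11))*0 = (14 + √6)*0 = 0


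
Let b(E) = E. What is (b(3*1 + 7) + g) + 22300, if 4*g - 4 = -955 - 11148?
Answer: 77141/4 ≈ 19285.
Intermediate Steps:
g = -12099/4 (g = 1 + (-955 - 11148)/4 = 1 + (¼)*(-12103) = 1 - 12103/4 = -12099/4 ≈ -3024.8)
(b(3*1 + 7) + g) + 22300 = ((3*1 + 7) - 12099/4) + 22300 = ((3 + 7) - 12099/4) + 22300 = (10 - 12099/4) + 22300 = -12059/4 + 22300 = 77141/4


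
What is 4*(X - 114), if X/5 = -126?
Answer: -2976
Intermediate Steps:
X = -630 (X = 5*(-126) = -630)
4*(X - 114) = 4*(-630 - 114) = 4*(-744) = -2976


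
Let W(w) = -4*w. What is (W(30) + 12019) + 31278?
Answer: 43177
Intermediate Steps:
(W(30) + 12019) + 31278 = (-4*30 + 12019) + 31278 = (-120 + 12019) + 31278 = 11899 + 31278 = 43177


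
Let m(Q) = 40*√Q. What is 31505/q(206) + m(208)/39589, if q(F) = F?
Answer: 31505/206 + 160*√13/39589 ≈ 152.95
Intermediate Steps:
31505/q(206) + m(208)/39589 = 31505/206 + (40*√208)/39589 = 31505*(1/206) + (40*(4*√13))*(1/39589) = 31505/206 + (160*√13)*(1/39589) = 31505/206 + 160*√13/39589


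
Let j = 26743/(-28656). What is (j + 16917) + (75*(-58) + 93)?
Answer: 362758217/28656 ≈ 12659.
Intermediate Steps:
j = -26743/28656 (j = 26743*(-1/28656) = -26743/28656 ≈ -0.93324)
(j + 16917) + (75*(-58) + 93) = (-26743/28656 + 16917) + (75*(-58) + 93) = 484746809/28656 + (-4350 + 93) = 484746809/28656 - 4257 = 362758217/28656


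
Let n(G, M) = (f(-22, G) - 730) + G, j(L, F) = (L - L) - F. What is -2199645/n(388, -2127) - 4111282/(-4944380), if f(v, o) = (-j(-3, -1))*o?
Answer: 38853149932/12890705 ≈ 3014.0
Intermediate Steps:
j(L, F) = -F (j(L, F) = 0 - F = -F)
f(v, o) = -o (f(v, o) = (-(-1)*(-1))*o = (-1*1)*o = -o)
n(G, M) = -730 (n(G, M) = (-G - 730) + G = (-730 - G) + G = -730)
-2199645/n(388, -2127) - 4111282/(-4944380) = -2199645/(-730) - 4111282/(-4944380) = -2199645*(-1/730) - 4111282*(-1/4944380) = 439929/146 + 293663/353170 = 38853149932/12890705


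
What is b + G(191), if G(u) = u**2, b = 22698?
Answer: 59179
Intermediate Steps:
b + G(191) = 22698 + 191**2 = 22698 + 36481 = 59179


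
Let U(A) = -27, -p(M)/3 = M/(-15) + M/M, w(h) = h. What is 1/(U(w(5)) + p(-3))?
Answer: -5/153 ≈ -0.032680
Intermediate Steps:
p(M) = -3 + M/5 (p(M) = -3*(M/(-15) + M/M) = -3*(M*(-1/15) + 1) = -3*(-M/15 + 1) = -3*(1 - M/15) = -3 + M/5)
1/(U(w(5)) + p(-3)) = 1/(-27 + (-3 + (1/5)*(-3))) = 1/(-27 + (-3 - 3/5)) = 1/(-27 - 18/5) = 1/(-153/5) = -5/153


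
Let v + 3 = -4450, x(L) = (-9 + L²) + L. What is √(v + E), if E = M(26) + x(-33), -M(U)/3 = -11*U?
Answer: 14*I*√13 ≈ 50.478*I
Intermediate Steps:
x(L) = -9 + L + L²
v = -4453 (v = -3 - 4450 = -4453)
M(U) = 33*U (M(U) = -(-33)*U = 33*U)
E = 1905 (E = 33*26 + (-9 - 33 + (-33)²) = 858 + (-9 - 33 + 1089) = 858 + 1047 = 1905)
√(v + E) = √(-4453 + 1905) = √(-2548) = 14*I*√13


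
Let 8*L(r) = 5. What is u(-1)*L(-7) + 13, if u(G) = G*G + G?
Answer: 13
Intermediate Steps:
u(G) = G + G² (u(G) = G² + G = G + G²)
L(r) = 5/8 (L(r) = (⅛)*5 = 5/8)
u(-1)*L(-7) + 13 = -(1 - 1)*(5/8) + 13 = -1*0*(5/8) + 13 = 0*(5/8) + 13 = 0 + 13 = 13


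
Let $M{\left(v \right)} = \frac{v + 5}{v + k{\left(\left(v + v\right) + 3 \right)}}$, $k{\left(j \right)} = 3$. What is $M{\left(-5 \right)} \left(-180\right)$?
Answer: $0$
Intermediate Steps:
$M{\left(v \right)} = \frac{5 + v}{3 + v}$ ($M{\left(v \right)} = \frac{v + 5}{v + 3} = \frac{5 + v}{3 + v}$)
$M{\left(-5 \right)} \left(-180\right) = \frac{5 - 5}{3 - 5} \left(-180\right) = \frac{1}{-2} \cdot 0 \left(-180\right) = \left(- \frac{1}{2}\right) 0 \left(-180\right) = 0 \left(-180\right) = 0$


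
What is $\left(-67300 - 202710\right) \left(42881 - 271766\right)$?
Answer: $61801238850$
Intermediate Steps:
$\left(-67300 - 202710\right) \left(42881 - 271766\right) = \left(-67300 + \left(\left(-125429 + 93834\right) - 171115\right)\right) \left(-228885\right) = \left(-67300 - 202710\right) \left(-228885\right) = \left(-270010\right) \left(-228885\right) = 61801238850$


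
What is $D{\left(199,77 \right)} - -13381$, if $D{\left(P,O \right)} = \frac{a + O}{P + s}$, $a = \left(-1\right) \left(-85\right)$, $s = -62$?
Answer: $\frac{1833359}{137} \approx 13382.0$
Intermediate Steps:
$a = 85$
$D{\left(P,O \right)} = \frac{85 + O}{-62 + P}$ ($D{\left(P,O \right)} = \frac{85 + O}{P - 62} = \frac{85 + O}{-62 + P}$)
$D{\left(199,77 \right)} - -13381 = \frac{85 + 77}{-62 + 199} - -13381 = \frac{1}{137} \cdot 162 + 13381 = \frac{162}{137} + 13381 = \frac{1833359}{137}$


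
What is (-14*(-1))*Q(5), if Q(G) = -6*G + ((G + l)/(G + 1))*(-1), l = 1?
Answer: -434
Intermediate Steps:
Q(G) = -1 - 6*G (Q(G) = -6*G + ((G + 1)/(G + 1))*(-1) = -6*G + ((1 + G)/(1 + G))*(-1) = -6*G + 1*(-1) = -6*G - 1 = -1 - 6*G)
(-14*(-1))*Q(5) = (-14*(-1))*(-1 - 6*5) = 14*(-1 - 30) = 14*(-31) = -434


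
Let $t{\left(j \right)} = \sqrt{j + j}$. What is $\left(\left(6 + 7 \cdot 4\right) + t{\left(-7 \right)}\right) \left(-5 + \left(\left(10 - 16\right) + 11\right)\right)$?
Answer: $0$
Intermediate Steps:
$t{\left(j \right)} = \sqrt{2} \sqrt{j}$ ($t{\left(j \right)} = \sqrt{2 j} = \sqrt{2} \sqrt{j}$)
$\left(\left(6 + 7 \cdot 4\right) + t{\left(-7 \right)}\right) \left(-5 + \left(\left(10 - 16\right) + 11\right)\right) = \left(\left(6 + 7 \cdot 4\right) + \sqrt{2} \sqrt{-7}\right) \left(-5 + \left(\left(10 - 16\right) + 11\right)\right) = \left(\left(6 + 28\right) + \sqrt{2} i \sqrt{7}\right) \left(-5 + \left(-6 + 11\right)\right) = \left(34 + i \sqrt{14}\right) \left(-5 + 5\right) = \left(34 + i \sqrt{14}\right) 0 = 0$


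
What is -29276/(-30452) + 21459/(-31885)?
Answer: 69998948/242740505 ≈ 0.28837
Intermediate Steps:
-29276/(-30452) + 21459/(-31885) = -29276*(-1/30452) + 21459*(-1/31885) = 7319/7613 - 21459/31885 = 69998948/242740505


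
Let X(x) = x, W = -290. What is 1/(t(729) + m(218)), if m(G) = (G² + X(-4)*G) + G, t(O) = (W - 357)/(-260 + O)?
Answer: 469/21981383 ≈ 2.1336e-5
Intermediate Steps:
t(O) = -647/(-260 + O) (t(O) = (-290 - 357)/(-260 + O) = -647/(-260 + O))
m(G) = G² - 3*G (m(G) = (G² - 4*G) + G = G² - 3*G)
1/(t(729) + m(218)) = 1/(-647/(-260 + 729) + 218*(-3 + 218)) = 1/(-647/469 + 218*215) = 1/(-647*1/469 + 46870) = 1/(-647/469 + 46870) = 1/(21981383/469) = 469/21981383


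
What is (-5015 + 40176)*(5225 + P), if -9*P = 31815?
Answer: 59422090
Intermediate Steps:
P = -3535 (P = -1/9*31815 = -3535)
(-5015 + 40176)*(5225 + P) = (-5015 + 40176)*(5225 - 3535) = 35161*1690 = 59422090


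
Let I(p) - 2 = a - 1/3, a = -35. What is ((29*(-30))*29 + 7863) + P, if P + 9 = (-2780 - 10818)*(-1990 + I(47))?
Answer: 82487732/3 ≈ 2.7496e+7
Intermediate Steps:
I(p) = -100/3 (I(p) = 2 + (-35 - 1/3) = 2 + (-35 - 1*⅓) = 2 + (-35 - ⅓) = 2 - 106/3 = -100/3)
P = 82539833/3 (P = -9 + (-2780 - 10818)*(-1990 - 100/3) = -9 - 13598*(-6070/3) = -9 + 82539860/3 = 82539833/3 ≈ 2.7513e+7)
((29*(-30))*29 + 7863) + P = ((29*(-30))*29 + 7863) + 82539833/3 = (-870*29 + 7863) + 82539833/3 = (-25230 + 7863) + 82539833/3 = -17367 + 82539833/3 = 82487732/3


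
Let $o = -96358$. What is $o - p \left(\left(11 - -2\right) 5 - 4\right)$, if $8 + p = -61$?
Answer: $-92149$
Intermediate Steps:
$p = -69$ ($p = -8 - 61 = -69$)
$o - p \left(\left(11 - -2\right) 5 - 4\right) = -96358 - - 69 \left(\left(11 - -2\right) 5 - 4\right) = -96358 - - 69 \left(\left(11 + 2\right) 5 - 4\right) = -96358 - - 69 \left(13 \cdot 5 - 4\right) = -96358 - - 69 \left(65 - 4\right) = -96358 - \left(-69\right) 61 = -96358 - -4209 = -96358 + 4209 = -92149$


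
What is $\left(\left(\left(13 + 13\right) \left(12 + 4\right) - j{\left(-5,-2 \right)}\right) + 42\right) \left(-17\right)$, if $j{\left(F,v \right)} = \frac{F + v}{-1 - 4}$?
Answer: $- \frac{38811}{5} \approx -7762.2$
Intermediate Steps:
$j{\left(F,v \right)} = - \frac{F}{5} - \frac{v}{5}$ ($j{\left(F,v \right)} = \frac{F + v}{-5} = \left(F + v\right) \left(- \frac{1}{5}\right) = - \frac{F}{5} - \frac{v}{5}$)
$\left(\left(\left(13 + 13\right) \left(12 + 4\right) - j{\left(-5,-2 \right)}\right) + 42\right) \left(-17\right) = \left(\left(\left(13 + 13\right) \left(12 + 4\right) - \left(\left(- \frac{1}{5}\right) \left(-5\right) - - \frac{2}{5}\right)\right) + 42\right) \left(-17\right) = \left(\left(26 \cdot 16 - \left(1 + \frac{2}{5}\right)\right) + 42\right) \left(-17\right) = \left(\left(416 - \frac{7}{5}\right) + 42\right) \left(-17\right) = \left(\frac{2073}{5} + 42\right) \left(-17\right) = \frac{2283}{5} \left(-17\right) = - \frac{38811}{5}$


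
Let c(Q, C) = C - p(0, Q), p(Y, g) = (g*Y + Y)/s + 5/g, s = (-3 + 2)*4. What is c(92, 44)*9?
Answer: 36387/92 ≈ 395.51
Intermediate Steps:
s = -4 (s = -1*4 = -4)
p(Y, g) = 5/g - Y/4 - Y*g/4 (p(Y, g) = (g*Y + Y)/(-4) + 5/g = (Y*g + Y)*(-¼) + 5/g = (Y + Y*g)*(-¼) + 5/g = (-Y/4 - Y*g/4) + 5/g = 5/g - Y/4 - Y*g/4)
c(Q, C) = C - 5/Q (c(Q, C) = C - (20 - 1*0*Q*(1 + Q))/(4*Q) = C - (20 + 0)/(4*Q) = C - 20/(4*Q) = C - 5/Q)
c(92, 44)*9 = (44 - 5/92)*9 = (4043/92)*9 = 36387/92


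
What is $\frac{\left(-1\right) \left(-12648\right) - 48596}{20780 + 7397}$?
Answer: $- \frac{1892}{1483} \approx -1.2758$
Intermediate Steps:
$\frac{\left(-1\right) \left(-12648\right) - 48596}{20780 + 7397} = \frac{12648 - 48596}{28177} = \left(-35948\right) \frac{1}{28177} = - \frac{1892}{1483}$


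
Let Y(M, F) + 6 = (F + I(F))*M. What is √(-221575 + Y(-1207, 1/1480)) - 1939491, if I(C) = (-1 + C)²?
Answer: -1939491 + I*√487993050047/1480 ≈ -1.9395e+6 + 472.0*I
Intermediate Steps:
Y(M, F) = -6 + M*(F + (-1 + F)²) (Y(M, F) = -6 + (F + (-1 + F)²)*M = -6 + M*(F + (-1 + F)²))
√(-221575 + Y(-1207, 1/1480)) - 1939491 = √(-221575 + (-6 - 1207/1480 - 1207*(-1 + 1/1480)²)) - 1939491 = √(-221575 + (-6 + (1/1480)*(-1207) - 1207*(-1 + 1/1480)²)) - 1939491 = √(-221575 + (-6 - 1207/1480 - 1207*(-1479/1480)²)) - 1939491 = √(-221575 + (-6 - 1207/1480 - 1207*2187441/2190400)) - 1939491 = √(-221575 + (-6 - 1207/1480 - 2640241287/2190400)) - 1939491 = √(-221575 - 2655170047/2190400) - 1939491 = √(-487993050047/2190400) - 1939491 = I*√487993050047/1480 - 1939491 = -1939491 + I*√487993050047/1480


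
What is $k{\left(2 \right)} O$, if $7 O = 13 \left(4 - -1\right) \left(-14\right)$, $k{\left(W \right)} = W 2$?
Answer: $-520$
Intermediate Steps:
$k{\left(W \right)} = 2 W$
$O = -130$ ($O = \frac{13 \left(4 - -1\right) \left(-14\right)}{7} = \frac{13 \left(4 + 1\right) \left(-14\right)}{7} = \frac{13 \cdot 5 \left(-14\right)}{7} = \frac{65 \left(-14\right)}{7} = \frac{1}{7} \left(-910\right) = -130$)
$k{\left(2 \right)} O = 2 \cdot 2 \left(-130\right) = 4 \left(-130\right) = -520$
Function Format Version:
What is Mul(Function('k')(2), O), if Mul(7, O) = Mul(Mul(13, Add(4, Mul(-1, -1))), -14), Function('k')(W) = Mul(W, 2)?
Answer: -520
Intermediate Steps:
Function('k')(W) = Mul(2, W)
O = -130 (O = Mul(Rational(1, 7), Mul(Mul(13, Add(4, Mul(-1, -1))), -14)) = Mul(Rational(1, 7), Mul(Mul(13, Add(4, 1)), -14)) = Mul(Rational(1, 7), Mul(Mul(13, 5), -14)) = Mul(Rational(1, 7), Mul(65, -14)) = Mul(Rational(1, 7), -910) = -130)
Mul(Function('k')(2), O) = Mul(Mul(2, 2), -130) = Mul(4, -130) = -520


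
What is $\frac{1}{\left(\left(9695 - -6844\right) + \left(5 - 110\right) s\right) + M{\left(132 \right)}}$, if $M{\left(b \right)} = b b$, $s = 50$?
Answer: $\frac{1}{28713} \approx 3.4827 \cdot 10^{-5}$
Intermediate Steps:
$M{\left(b \right)} = b^{2}$
$\frac{1}{\left(\left(9695 - -6844\right) + \left(5 - 110\right) s\right) + M{\left(132 \right)}} = \frac{1}{\left(\left(9695 - -6844\right) + \left(5 - 110\right) 50\right) + 132^{2}} = \frac{1}{\left(\left(9695 + 6844\right) - 5250\right) + 17424} = \frac{1}{\left(16539 - 5250\right) + 17424} = \frac{1}{11289 + 17424} = \frac{1}{28713}$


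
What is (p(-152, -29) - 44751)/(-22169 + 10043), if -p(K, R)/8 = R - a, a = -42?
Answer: 44855/12126 ≈ 3.6991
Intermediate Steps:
p(K, R) = -336 - 8*R (p(K, R) = -8*(R - 1*(-42)) = -8*(R + 42) = -8*(42 + R) = -336 - 8*R)
(p(-152, -29) - 44751)/(-22169 + 10043) = ((-336 - 8*(-29)) - 44751)/(-22169 + 10043) = ((-336 + 232) - 44751)/(-12126) = (-104 - 44751)*(-1/12126) = -44855*(-1/12126) = 44855/12126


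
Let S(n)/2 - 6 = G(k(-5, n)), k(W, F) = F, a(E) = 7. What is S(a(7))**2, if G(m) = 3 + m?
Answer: 1024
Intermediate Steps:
S(n) = 18 + 2*n (S(n) = 12 + 2*(3 + n) = 12 + (6 + 2*n) = 18 + 2*n)
S(a(7))**2 = (18 + 2*7)**2 = (18 + 14)**2 = 32**2 = 1024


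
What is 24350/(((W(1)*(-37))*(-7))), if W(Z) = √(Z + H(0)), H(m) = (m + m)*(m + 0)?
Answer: 24350/259 ≈ 94.015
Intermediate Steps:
H(m) = 2*m² (H(m) = (2*m)*m = 2*m²)
W(Z) = √Z (W(Z) = √(Z + 2*0²) = √(Z + 2*0) = √(Z + 0) = √Z)
24350/(((W(1)*(-37))*(-7))) = 24350/(((√1*(-37))*(-7))) = 24350/(((1*(-37))*(-7))) = 24350/((-37*(-7))) = 24350/259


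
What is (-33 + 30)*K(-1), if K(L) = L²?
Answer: -3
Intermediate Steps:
(-33 + 30)*K(-1) = (-33 + 30)*(-1)² = -3*1 = -3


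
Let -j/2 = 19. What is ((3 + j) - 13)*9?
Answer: -432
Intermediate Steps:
j = -38 (j = -2*19 = -38)
((3 + j) - 13)*9 = ((3 - 38) - 13)*9 = (-35 - 13)*9 = -48*9 = -432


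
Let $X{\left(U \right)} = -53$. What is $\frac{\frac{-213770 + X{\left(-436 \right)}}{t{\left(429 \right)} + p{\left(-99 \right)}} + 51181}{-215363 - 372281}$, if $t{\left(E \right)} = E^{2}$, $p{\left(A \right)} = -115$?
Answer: $- \frac{9413302783}{108083010344} \approx -0.087093$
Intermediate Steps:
$\frac{\frac{-213770 + X{\left(-436 \right)}}{t{\left(429 \right)} + p{\left(-99 \right)}} + 51181}{-215363 - 372281} = \frac{\frac{-213770 - 53}{429^{2} - 115} + 51181}{-215363 - 372281} = \frac{- \frac{213823}{184041 - 115} + 51181}{-587644} = \left(- \frac{213823}{183926} + 51181\right) \left(- \frac{1}{587644}\right) = \frac{9413302783}{183926} \left(- \frac{1}{587644}\right) = - \frac{9413302783}{108083010344}$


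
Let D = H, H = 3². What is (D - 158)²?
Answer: 22201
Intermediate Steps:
H = 9
D = 9
(D - 158)² = (9 - 158)² = (-149)² = 22201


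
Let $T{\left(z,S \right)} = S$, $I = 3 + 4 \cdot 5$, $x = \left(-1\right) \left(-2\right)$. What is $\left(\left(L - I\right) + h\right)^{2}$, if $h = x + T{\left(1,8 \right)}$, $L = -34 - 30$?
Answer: $5929$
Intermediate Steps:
$x = 2$
$I = 23$ ($I = 3 + 20 = 23$)
$L = -64$
$h = 10$ ($h = 2 + 8 = 10$)
$\left(\left(L - I\right) + h\right)^{2} = \left(\left(-64 - 23\right) + 10\right)^{2} = \left(-87 + 10\right)^{2} = \left(-77\right)^{2} = 5929$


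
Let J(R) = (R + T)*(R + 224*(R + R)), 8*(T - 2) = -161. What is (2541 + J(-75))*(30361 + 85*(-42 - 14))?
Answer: 642795105003/8 ≈ 8.0349e+10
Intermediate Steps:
T = -145/8 (T = 2 + (⅛)*(-161) = 2 - 161/8 = -145/8 ≈ -18.125)
J(R) = 449*R*(-145/8 + R) (J(R) = (R - 145/8)*(R + 224*(R + R)) = (-145/8 + R)*(R + 224*(2*R)) = (-145/8 + R)*(R + 448*R) = (-145/8 + R)*(449*R) = 449*R*(-145/8 + R))
(2541 + J(-75))*(30361 + 85*(-42 - 14)) = (2541 + (449/8)*(-75)*(-145 + 8*(-75)))*(30361 + 85*(-42 - 14)) = (2541 + (449/8)*(-75)*(-145 - 600))*(30361 + 85*(-56)) = (2541 + (449/8)*(-75)*(-745))*(30361 - 4760) = (2541 + 25087875/8)*25601 = (25108203/8)*25601 = 642795105003/8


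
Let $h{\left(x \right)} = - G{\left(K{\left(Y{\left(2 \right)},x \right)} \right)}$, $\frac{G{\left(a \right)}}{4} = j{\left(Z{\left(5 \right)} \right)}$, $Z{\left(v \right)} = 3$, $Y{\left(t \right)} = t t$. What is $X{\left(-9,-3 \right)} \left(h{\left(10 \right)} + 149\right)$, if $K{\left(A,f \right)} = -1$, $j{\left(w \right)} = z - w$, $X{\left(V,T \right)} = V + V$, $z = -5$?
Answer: $-3258$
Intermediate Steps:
$Y{\left(t \right)} = t^{2}$
$X{\left(V,T \right)} = 2 V$
$j{\left(w \right)} = -5 - w$
$G{\left(a \right)} = -32$ ($G{\left(a \right)} = 4 \left(-5 - 3\right) = 4 \left(-8\right) = -32$)
$h{\left(x \right)} = 32$ ($h{\left(x \right)} = \left(-1\right) \left(-32\right) = 32$)
$X{\left(-9,-3 \right)} \left(h{\left(10 \right)} + 149\right) = 2 \left(-9\right) \left(32 + 149\right) = \left(-18\right) 181 = -3258$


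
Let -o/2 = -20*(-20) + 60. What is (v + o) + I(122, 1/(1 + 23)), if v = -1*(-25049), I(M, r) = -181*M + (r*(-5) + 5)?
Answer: 49243/24 ≈ 2051.8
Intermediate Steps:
I(M, r) = 5 - 181*M - 5*r (I(M, r) = -181*M + (-5*r + 5) = -181*M + (5 - 5*r) = 5 - 181*M - 5*r)
o = -920 (o = -2*(-20*(-20) + 60) = -2*(400 + 60) = -2*460 = -920)
v = 25049
(v + o) + I(122, 1/(1 + 23)) = (25049 - 920) + (5 - 181*122 - 5/(1 + 23)) = 24129 + (5 - 22082 - 5/24) = 24129 - 529853/24 = 49243/24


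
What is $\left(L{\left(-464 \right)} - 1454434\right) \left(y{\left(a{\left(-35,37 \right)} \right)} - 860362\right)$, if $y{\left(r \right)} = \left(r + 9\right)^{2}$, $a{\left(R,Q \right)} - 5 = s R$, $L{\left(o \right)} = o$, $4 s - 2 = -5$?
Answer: $\frac{9995055419079}{8} \approx 1.2494 \cdot 10^{12}$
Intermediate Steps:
$s = - \frac{3}{4}$ ($s = \frac{1}{2} + \frac{1}{4} \left(-5\right) = \frac{1}{2} - \frac{5}{4} = - \frac{3}{4} \approx -0.75$)
$a{\left(R,Q \right)} = 5 - \frac{3 R}{4}$
$y{\left(r \right)} = \left(9 + r\right)^{2}$
$\left(L{\left(-464 \right)} - 1454434\right) \left(y{\left(a{\left(-35,37 \right)} \right)} - 860362\right) = \left(-464 - 1454434\right) \left(\left(9 + \left(5 - - \frac{105}{4}\right)\right)^{2} - 860362\right) = - 1454898 \left(\left(9 + \left(5 + \frac{105}{4}\right)\right)^{2} - 860362\right) = - 1454898 \left(\left(9 + \frac{125}{4}\right)^{2} - 860362\right) = - 1454898 \left(\left(\frac{161}{4}\right)^{2} - 860362\right) = - 1454898 \left(\frac{25921}{16} - 860362\right) = \left(-1454898\right) \left(- \frac{13739871}{16}\right) = \frac{9995055419079}{8}$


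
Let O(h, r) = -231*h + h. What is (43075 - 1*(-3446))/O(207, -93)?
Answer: -5169/5290 ≈ -0.97713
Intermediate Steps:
O(h, r) = -230*h
(43075 - 1*(-3446))/O(207, -93) = (43075 - 1*(-3446))/((-230*207)) = (43075 + 3446)/(-47610) = 46521*(-1/47610) = -5169/5290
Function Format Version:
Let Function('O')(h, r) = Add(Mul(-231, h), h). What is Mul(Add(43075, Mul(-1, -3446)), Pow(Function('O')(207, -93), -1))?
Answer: Rational(-5169, 5290) ≈ -0.97713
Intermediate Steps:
Function('O')(h, r) = Mul(-230, h)
Mul(Add(43075, Mul(-1, -3446)), Pow(Function('O')(207, -93), -1)) = Mul(Add(43075, Mul(-1, -3446)), Pow(Mul(-230, 207), -1)) = Mul(Add(43075, 3446), Pow(-47610, -1)) = Mul(46521, Rational(-1, 47610)) = Rational(-5169, 5290)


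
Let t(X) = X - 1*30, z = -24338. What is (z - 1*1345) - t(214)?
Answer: -25867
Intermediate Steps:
t(X) = -30 + X (t(X) = X - 30 = -30 + X)
(z - 1*1345) - t(214) = (-24338 - 1*1345) - (-30 + 214) = (-24338 - 1345) - 1*184 = -25683 - 184 = -25867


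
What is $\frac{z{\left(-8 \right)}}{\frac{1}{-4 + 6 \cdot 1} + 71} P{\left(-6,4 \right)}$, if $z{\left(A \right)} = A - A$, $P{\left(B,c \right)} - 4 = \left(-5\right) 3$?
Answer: $0$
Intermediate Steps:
$P{\left(B,c \right)} = -11$ ($P{\left(B,c \right)} = 4 - 15 = -11$)
$z{\left(A \right)} = 0$
$\frac{z{\left(-8 \right)}}{\frac{1}{-4 + 6 \cdot 1} + 71} P{\left(-6,4 \right)} = \frac{0}{\frac{1}{-4 + 6 \cdot 1} + 71} \left(-11\right) = \frac{0}{\frac{1}{-4 + 6} + 71} \left(-11\right) = \frac{0}{\frac{1}{2} + 71} \left(-11\right) = \frac{0}{\frac{143}{2}} \left(-11\right) = 0 \cdot \frac{2}{143} \left(-11\right) = 0 \left(-11\right) = 0$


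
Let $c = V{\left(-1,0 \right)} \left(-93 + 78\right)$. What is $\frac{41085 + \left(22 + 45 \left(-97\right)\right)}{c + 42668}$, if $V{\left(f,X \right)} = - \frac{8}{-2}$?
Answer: $\frac{18371}{21304} \approx 0.86233$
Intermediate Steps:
$V{\left(f,X \right)} = 4$ ($V{\left(f,X \right)} = \left(-8\right) \left(- \frac{1}{2}\right) = 4$)
$c = -60$ ($c = 4 \left(-93 + 78\right) = 4 \left(-15\right) = -60$)
$\frac{41085 + \left(22 + 45 \left(-97\right)\right)}{c + 42668} = \frac{41085 + \left(22 + 45 \left(-97\right)\right)}{-60 + 42668} = \frac{41085 + \left(22 - 4365\right)}{42608} = \left(41085 - 4343\right) \frac{1}{42608} = 36742 \cdot \frac{1}{42608} = \frac{18371}{21304}$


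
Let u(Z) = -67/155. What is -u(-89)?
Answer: 67/155 ≈ 0.43226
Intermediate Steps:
u(Z) = -67/155 (u(Z) = -67*1/155 = -67/155)
-u(-89) = -1*(-67/155) = 67/155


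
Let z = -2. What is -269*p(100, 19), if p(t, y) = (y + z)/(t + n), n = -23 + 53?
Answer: -4573/130 ≈ -35.177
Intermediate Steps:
n = 30
p(t, y) = (-2 + y)/(30 + t) (p(t, y) = (y - 2)/(t + 30) = (-2 + y)/(30 + t))
-269*p(100, 19) = -269*(-2 + 19)/(30 + 100) = -269*17/130 = -4573/130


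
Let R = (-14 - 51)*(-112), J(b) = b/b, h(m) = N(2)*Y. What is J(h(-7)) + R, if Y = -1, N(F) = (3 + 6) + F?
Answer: 7281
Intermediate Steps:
N(F) = 9 + F
h(m) = -11 (h(m) = (9 + 2)*(-1) = 11*(-1) = -11)
J(b) = 1
R = 7280 (R = -65*(-112) = 7280)
J(h(-7)) + R = 1 + 7280 = 7281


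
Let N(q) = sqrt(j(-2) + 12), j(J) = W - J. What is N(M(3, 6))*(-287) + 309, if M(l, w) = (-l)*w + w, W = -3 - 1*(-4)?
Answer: 309 - 287*sqrt(15) ≈ -802.55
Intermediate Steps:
W = 1 (W = -3 + 4 = 1)
j(J) = 1 - J
M(l, w) = w - l*w (M(l, w) = -l*w + w = w - l*w)
N(q) = sqrt(15) (N(q) = sqrt((1 - 1*(-2)) + 12) = sqrt((1 + 2) + 12) = sqrt(3 + 12) = sqrt(15))
N(M(3, 6))*(-287) + 309 = sqrt(15)*(-287) + 309 = -287*sqrt(15) + 309 = 309 - 287*sqrt(15)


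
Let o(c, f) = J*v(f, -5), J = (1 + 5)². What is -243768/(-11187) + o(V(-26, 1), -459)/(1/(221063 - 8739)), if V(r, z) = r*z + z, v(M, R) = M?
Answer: -13082979301448/3729 ≈ -3.5084e+9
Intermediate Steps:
J = 36 (J = 6² = 36)
V(r, z) = z + r*z
o(c, f) = 36*f
-243768/(-11187) + o(V(-26, 1), -459)/(1/(221063 - 8739)) = -243768/(-11187) + (36*(-459))/(1/(221063 - 8739)) = -243768*(-1/11187) - 16524/(1/212324) = 81256/3729 - 16524/1/212324 = 81256/3729 - 16524*212324 = 81256/3729 - 3508441776 = -13082979301448/3729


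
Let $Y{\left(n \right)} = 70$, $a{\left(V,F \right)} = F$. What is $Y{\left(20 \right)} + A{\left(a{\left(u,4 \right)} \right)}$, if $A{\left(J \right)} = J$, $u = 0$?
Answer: $74$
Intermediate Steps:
$Y{\left(20 \right)} + A{\left(a{\left(u,4 \right)} \right)} = 70 + 4 = 74$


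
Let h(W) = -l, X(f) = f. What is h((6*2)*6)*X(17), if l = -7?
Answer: 119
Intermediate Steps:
h(W) = 7 (h(W) = -1*(-7) = 7)
h((6*2)*6)*X(17) = 7*17 = 119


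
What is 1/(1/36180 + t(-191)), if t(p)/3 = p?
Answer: -36180/20731139 ≈ -0.0017452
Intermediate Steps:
t(p) = 3*p
1/(1/36180 + t(-191)) = 1/(1/36180 + 3*(-191)) = 1/(1/36180 - 573) = 1/(-20731139/36180) = -36180/20731139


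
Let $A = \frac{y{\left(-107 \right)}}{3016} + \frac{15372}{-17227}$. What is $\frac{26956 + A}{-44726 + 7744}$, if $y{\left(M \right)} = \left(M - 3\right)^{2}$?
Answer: $- \frac{50025180605}{68623577308} \approx -0.72898$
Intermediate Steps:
$y{\left(M \right)} = \left(-3 + M\right)^{2}$
$A = \frac{5788741}{1855594}$ ($A = \frac{\left(-3 - 107\right)^{2}}{3016} + \frac{15372}{-17227} = \left(-110\right)^{2} \cdot \frac{1}{3016} + 15372 \left(- \frac{1}{17227}\right) = 12100 \cdot \frac{1}{3016} - \frac{2196}{2461} = \frac{3025}{754} - \frac{2196}{2461} = \frac{5788741}{1855594} \approx 3.1196$)
$\frac{26956 + A}{-44726 + 7744} = \frac{26956 + \frac{5788741}{1855594}}{-44726 + 7744} = \frac{50025180605}{1855594 \left(-36982\right)} = \frac{50025180605}{1855594} \left(- \frac{1}{36982}\right) = - \frac{50025180605}{68623577308}$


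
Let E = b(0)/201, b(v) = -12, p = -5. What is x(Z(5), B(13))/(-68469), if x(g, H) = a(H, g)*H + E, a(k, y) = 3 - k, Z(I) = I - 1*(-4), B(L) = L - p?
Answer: 18094/4587423 ≈ 0.0039443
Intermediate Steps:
B(L) = 5 + L (B(L) = L - 1*(-5) = L + 5 = 5 + L)
Z(I) = 4 + I (Z(I) = I + 4 = 4 + I)
E = -4/67 (E = -12/201 = -12*1/201 = -4/67 ≈ -0.059702)
x(g, H) = -4/67 + H*(3 - H) (x(g, H) = (3 - H)*H - 4/67 = H*(3 - H) - 4/67 = -4/67 + H*(3 - H))
x(Z(5), B(13))/(-68469) = (-4/67 - (5 + 13)**2 + 3*(5 + 13))/(-68469) = (-4/67 - 1*18**2 + 3*18)*(-1/68469) = (-4/67 - 1*324 + 54)*(-1/68469) = (-4/67 - 324 + 54)*(-1/68469) = -18094/67*(-1/68469) = 18094/4587423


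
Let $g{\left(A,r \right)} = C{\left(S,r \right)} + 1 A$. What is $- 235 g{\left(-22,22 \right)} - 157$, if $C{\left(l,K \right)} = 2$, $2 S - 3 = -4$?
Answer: $4543$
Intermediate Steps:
$S = - \frac{1}{2}$ ($S = \frac{3}{2} + \frac{1}{2} \left(-4\right) = \frac{3}{2} - 2 = - \frac{1}{2} \approx -0.5$)
$g{\left(A,r \right)} = 2 + A$ ($g{\left(A,r \right)} = 2 + 1 A = 2 + A$)
$- 235 g{\left(-22,22 \right)} - 157 = - 235 \left(2 - 22\right) - 157 = \left(-235\right) \left(-20\right) - 157 = 4700 - 157 = 4543$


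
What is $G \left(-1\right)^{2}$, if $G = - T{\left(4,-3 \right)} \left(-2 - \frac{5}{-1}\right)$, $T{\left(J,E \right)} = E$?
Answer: $9$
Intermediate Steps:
$G = 9$ ($G = - \left(-3\right) \left(-2 - \frac{5}{-1}\right) = - \left(-3\right) \left(-2 - -5\right) = - \left(-3\right) \left(-2 + 5\right) = - \left(-3\right) 3 = \left(-1\right) \left(-9\right) = 9$)
$G \left(-1\right)^{2} = 9 \left(-1\right)^{2} = 9 \cdot 1 = 9$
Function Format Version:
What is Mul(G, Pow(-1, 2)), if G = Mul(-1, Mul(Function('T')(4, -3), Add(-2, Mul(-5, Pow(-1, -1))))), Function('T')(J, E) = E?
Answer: 9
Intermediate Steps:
G = 9 (G = Mul(-1, Mul(-3, Add(-2, Mul(-5, Pow(-1, -1))))) = Mul(-1, Mul(-3, Add(-2, Mul(-5, -1)))) = Mul(-1, Mul(-3, Add(-2, 5))) = Mul(-1, Mul(-3, 3)) = Mul(-1, -9) = 9)
Mul(G, Pow(-1, 2)) = Mul(9, Pow(-1, 2)) = Mul(9, 1) = 9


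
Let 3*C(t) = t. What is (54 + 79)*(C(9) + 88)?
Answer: 12103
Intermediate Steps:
C(t) = t/3
(54 + 79)*(C(9) + 88) = (54 + 79)*((⅓)*9 + 88) = 133*(3 + 88) = 133*91 = 12103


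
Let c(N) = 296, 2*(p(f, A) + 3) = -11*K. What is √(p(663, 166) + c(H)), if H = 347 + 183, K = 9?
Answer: √974/2 ≈ 15.604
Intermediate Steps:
p(f, A) = -105/2 (p(f, A) = -3 + (-11*9)/2 = -3 + (½)*(-99) = -3 - 99/2 = -105/2)
H = 530
√(p(663, 166) + c(H)) = √(-105/2 + 296) = √(487/2) = √974/2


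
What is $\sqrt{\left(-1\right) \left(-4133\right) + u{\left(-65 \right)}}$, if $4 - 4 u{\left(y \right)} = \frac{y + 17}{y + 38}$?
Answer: $\frac{\sqrt{37202}}{3} \approx 64.293$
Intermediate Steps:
$u{\left(y \right)} = 1 - \frac{17 + y}{4 \left(38 + y\right)}$ ($u{\left(y \right)} = 1 - \frac{\left(y + 17\right) \frac{1}{y + 38}}{4} = 1 - \frac{\left(17 + y\right) \frac{1}{38 + y}}{4} = 1 - \frac{\frac{1}{38 + y} \left(17 + y\right)}{4} = 1 - \frac{17 + y}{4 \left(38 + y\right)}$)
$\sqrt{\left(-1\right) \left(-4133\right) + u{\left(-65 \right)}} = \sqrt{\left(-1\right) \left(-4133\right) + \frac{3 \left(45 - 65\right)}{4 \left(38 - 65\right)}} = \sqrt{4133 + \frac{3}{4} \frac{1}{-27} \left(-20\right)} = \sqrt{4133 + \frac{3}{4} \left(- \frac{1}{27}\right) \left(-20\right)} = \sqrt{4133 + \frac{5}{9}} = \sqrt{\frac{37202}{9}} = \frac{\sqrt{37202}}{3}$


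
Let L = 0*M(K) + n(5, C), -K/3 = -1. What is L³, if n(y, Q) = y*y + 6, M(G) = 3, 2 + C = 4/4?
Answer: 29791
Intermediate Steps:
K = 3 (K = -3*(-1) = 3)
C = -1 (C = -2 + 4/4 = -2 + 4*(¼) = -2 + 1 = -1)
n(y, Q) = 6 + y² (n(y, Q) = y² + 6 = 6 + y²)
L = 31 (L = 0*3 + (6 + 5²) = 0 + (6 + 25) = 0 + 31 = 31)
L³ = 31³ = 29791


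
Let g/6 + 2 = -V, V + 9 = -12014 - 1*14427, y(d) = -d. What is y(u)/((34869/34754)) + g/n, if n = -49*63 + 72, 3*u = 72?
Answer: -298077456/3893705 ≈ -76.554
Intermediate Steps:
u = 24 (u = (⅓)*72 = 24)
n = -3015 (n = -3087 + 72 = -3015)
V = -26450 (V = -9 + (-12014 - 1*14427) = -9 + (-12014 - 14427) = -9 - 26441 = -26450)
g = 158688 (g = -12 + 6*(-1*(-26450)) = -12 + 6*26450 = -12 + 158700 = 158688)
y(u)/((34869/34754)) + g/n = (-1*24)/((34869/34754)) + 158688/(-3015) = -24/(34869*(1/34754)) + 158688*(-1/3015) = -24/34869/34754 - 17632/335 = -24*34754/34869 - 17632/335 = -278032/11623 - 17632/335 = -298077456/3893705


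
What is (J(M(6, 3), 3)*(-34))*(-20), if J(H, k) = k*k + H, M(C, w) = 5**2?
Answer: 23120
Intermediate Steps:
M(C, w) = 25
J(H, k) = H + k**2 (J(H, k) = k**2 + H = H + k**2)
(J(M(6, 3), 3)*(-34))*(-20) = ((25 + 3**2)*(-34))*(-20) = ((25 + 9)*(-34))*(-20) = (34*(-34))*(-20) = -1156*(-20) = 23120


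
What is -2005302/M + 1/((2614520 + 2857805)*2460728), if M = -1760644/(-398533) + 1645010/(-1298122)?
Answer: -6984978650537231331284394337481/10974306852893763920959400 ≈ -6.3649e+5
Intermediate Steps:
M = 814969970119/258672227513 (M = -1760644*(-1/398533) + 1645010*(-1/1298122) = 1760644/398533 - 822505/649061 = 814969970119/258672227513 ≈ 3.1506)
-2005302/M + 1/((2614520 + 2857805)*2460728) = -2005302/814969970119/258672227513 + 1/((2614520 + 2857805)*2460728) = -2005302*258672227513/814969970119 + (1/2460728)/5472325 = -518715935176273926/814969970119 + (1/5472325)*(1/2460728) = -518715935176273926/814969970119 + 1/13465903352600 = -6984978650537231331284394337481/10974306852893763920959400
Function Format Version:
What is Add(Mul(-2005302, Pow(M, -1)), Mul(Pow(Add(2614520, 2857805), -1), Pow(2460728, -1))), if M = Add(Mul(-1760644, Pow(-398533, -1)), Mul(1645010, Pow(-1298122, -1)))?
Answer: Rational(-6984978650537231331284394337481, 10974306852893763920959400) ≈ -6.3649e+5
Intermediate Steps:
M = Rational(814969970119, 258672227513) (M = Add(Mul(-1760644, Rational(-1, 398533)), Mul(1645010, Rational(-1, 1298122))) = Add(Rational(1760644, 398533), Rational(-822505, 649061)) = Rational(814969970119, 258672227513) ≈ 3.1506)
Add(Mul(-2005302, Pow(M, -1)), Mul(Pow(Add(2614520, 2857805), -1), Pow(2460728, -1))) = Add(Mul(-2005302, Pow(Rational(814969970119, 258672227513), -1)), Mul(Pow(Add(2614520, 2857805), -1), Pow(2460728, -1))) = Add(Mul(-2005302, Rational(258672227513, 814969970119)), Mul(Pow(5472325, -1), Rational(1, 2460728))) = Add(Rational(-518715935176273926, 814969970119), Mul(Rational(1, 5472325), Rational(1, 2460728))) = Add(Rational(-518715935176273926, 814969970119), Rational(1, 13465903352600)) = Rational(-6984978650537231331284394337481, 10974306852893763920959400)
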